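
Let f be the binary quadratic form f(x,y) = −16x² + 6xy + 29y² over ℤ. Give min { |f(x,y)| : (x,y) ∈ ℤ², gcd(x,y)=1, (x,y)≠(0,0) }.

descent: ρ → (29,-6,-16)
descent: ρ → (-16,38,7)  [lands on river]
river: ρ → (7,32,-31)
river: ρ → (-31,30,8)
river: ρ → (8,34,-23)
river: ρ → (-23,12,19)
river: ρ → (19,26,-16)
closes: descent 2, river 6
min |a| on river = 7

7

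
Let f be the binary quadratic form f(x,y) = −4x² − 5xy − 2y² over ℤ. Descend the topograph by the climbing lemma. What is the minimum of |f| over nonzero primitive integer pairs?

translate: b→-3 (≡5 mod 8), so (4,5,2)→(4,-3,1)
flip: (4,-3,1)→(1,3,4)
translate: b→1 (≡3 mod 2), so (1,3,4)→(1,1,2)
reduced (well bottom): (1,1,2) with a≤c, −a<b≤a
well minimum |f| = |-1| = 1 (negative-definite)

1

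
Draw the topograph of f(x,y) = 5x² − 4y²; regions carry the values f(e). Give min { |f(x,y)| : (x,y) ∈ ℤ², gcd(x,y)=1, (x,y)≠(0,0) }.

descent: ρ → (-4,8,1)  [lands on river]
river: ρ → (1,8,-4)
closes: descent 1, river 2
min |a| on river = 1

1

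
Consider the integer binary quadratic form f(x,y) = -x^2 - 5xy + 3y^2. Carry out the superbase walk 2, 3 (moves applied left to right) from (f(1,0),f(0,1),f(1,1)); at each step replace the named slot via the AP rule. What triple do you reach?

start (-1,3,-3) = (f(1,0),f(0,1),f(1,1))
replace slot 2: 2·((-1)+(-3)) − 3 = -11 → (-1,-11,-3)
replace slot 3: 2·((-1)+(-11)) − (-3) = -21 → (-1,-11,-21)

-1,-11,-21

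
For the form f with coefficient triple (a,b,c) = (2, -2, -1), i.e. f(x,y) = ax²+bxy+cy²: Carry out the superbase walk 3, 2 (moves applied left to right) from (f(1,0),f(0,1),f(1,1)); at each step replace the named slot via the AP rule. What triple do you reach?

start (2,-1,-1) = (f(1,0),f(0,1),f(1,1))
replace slot 3: 2·(2+(-1)) − (-1) = 3 → (2,-1,3)
replace slot 2: 2·(2+3) − (-1) = 11 → (2,11,3)

2,11,3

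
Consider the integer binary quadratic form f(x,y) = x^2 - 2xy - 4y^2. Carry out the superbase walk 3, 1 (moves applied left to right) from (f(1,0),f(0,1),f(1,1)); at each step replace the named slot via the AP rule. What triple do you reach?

start (1,-4,-5) = (f(1,0),f(0,1),f(1,1))
replace slot 3: 2·(1+(-4)) − (-5) = -1 → (1,-4,-1)
replace slot 1: 2·((-4)+(-1)) − 1 = -11 → (-11,-4,-1)

-11,-4,-1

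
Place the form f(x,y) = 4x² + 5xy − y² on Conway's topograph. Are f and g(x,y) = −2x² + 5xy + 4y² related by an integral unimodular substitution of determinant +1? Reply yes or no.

D₁ = 41, D₂ = 57
discriminants differ ⇒ not SL₂(ℤ)-equivalent

no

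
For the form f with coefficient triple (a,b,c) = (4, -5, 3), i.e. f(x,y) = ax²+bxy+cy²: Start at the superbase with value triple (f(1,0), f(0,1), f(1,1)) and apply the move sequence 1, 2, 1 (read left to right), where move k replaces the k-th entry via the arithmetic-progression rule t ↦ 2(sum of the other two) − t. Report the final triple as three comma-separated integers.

start (4,3,2) = (f(1,0),f(0,1),f(1,1))
replace slot 1: 2·(3+2) − 4 = 6 → (6,3,2)
replace slot 2: 2·(6+2) − 3 = 13 → (6,13,2)
replace slot 1: 2·(13+2) − 6 = 24 → (24,13,2)

24,13,2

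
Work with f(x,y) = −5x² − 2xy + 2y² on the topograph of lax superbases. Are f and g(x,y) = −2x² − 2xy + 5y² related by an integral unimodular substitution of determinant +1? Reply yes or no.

D₁ = 44, D₂ = 44
river cycle of f (length 2): (2, 6, -1), (-1, 6, 2)
river cycle of g (length 2): (-2, 6, 1), (1, 6, -2)
cycles differ ⇒ inequivalent

no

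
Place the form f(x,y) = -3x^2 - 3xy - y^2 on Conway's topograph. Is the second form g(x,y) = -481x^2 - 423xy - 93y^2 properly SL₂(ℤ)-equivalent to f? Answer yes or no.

D₁ = -3, D₂ = -3
f is negative-definite; reduce −f:
−f: flip: (3,3,1)→(1,-3,3)
−f: translate: b→1 (≡-3 mod 2), so (1,-3,3)→(1,1,1)
−f: reduced (well bottom): (1,1,1) with a≤c, −a<b≤a
flip sign back: reduced form of f is (-1,-1,-1)
g is negative-definite; reduce −g:
−g: flip: (481,423,93)→(93,-423,481)
−g: translate: b→-51 (≡-423 mod 186), so (93,-423,481)→(93,-51,7)
−g: flip: (93,-51,7)→(7,51,93)
−g: translate: b→-5 (≡51 mod 14), so (7,51,93)→(7,-5,1)
−g: flip: (7,-5,1)→(1,5,7)
−g: translate: b→1 (≡5 mod 2), so (1,5,7)→(1,1,1)
−g: reduced (well bottom): (1,1,1) with a≤c, −a<b≤a
flip sign back: reduced form of g is (-1,-1,-1)
reduced forms (-1, -1, -1) vs (-1, -1, -1) ⇒ equivalent

yes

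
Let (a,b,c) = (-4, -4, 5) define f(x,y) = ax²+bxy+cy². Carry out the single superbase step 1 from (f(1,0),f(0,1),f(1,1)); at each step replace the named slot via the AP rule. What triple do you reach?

start (-4,5,-3) = (f(1,0),f(0,1),f(1,1))
replace slot 1: 2·(5+(-3)) − (-4) = 8 → (8,5,-3)

8,5,-3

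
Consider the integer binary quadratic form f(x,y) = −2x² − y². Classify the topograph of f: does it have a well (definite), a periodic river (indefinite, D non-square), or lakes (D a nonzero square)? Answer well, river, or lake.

D = b²−4ac = 0² − 4·(-2)·(-1) = -8
D < 0 ⇒ definite ⇒ every region one sign ⇒ single well

well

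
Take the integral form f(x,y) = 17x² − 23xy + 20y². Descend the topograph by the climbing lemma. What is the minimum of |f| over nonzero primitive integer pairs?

translate: b→11 (≡-23 mod 34), so (17,-23,20)→(17,11,14)
flip: (17,11,14)→(14,-11,17)
reduced (well bottom): (14,-11,17) with a≤c, −a<b≤a
well minimum = a = 14

14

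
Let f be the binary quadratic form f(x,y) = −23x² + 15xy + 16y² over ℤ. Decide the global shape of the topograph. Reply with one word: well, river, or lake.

D = b²−4ac = 15² − 4·(-23)·16 = 1697
D > 0 non-square ⇒ indefinite ⇒ periodic river

river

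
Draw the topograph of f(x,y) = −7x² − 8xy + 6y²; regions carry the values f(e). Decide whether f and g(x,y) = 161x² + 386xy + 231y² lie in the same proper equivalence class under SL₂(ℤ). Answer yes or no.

D₁ = 232, D₂ = 232
river cycle of f (length 14): (6, 8, -7), (-7, 6, 7), (7, 8, -6), (-6, 4, 9), (9, 14, -1), (-1, 14, 9), (9, 4, -6), (-6, 8, 7), (7, 6, -7), (-7, 8, 6), … (4 more)
river cycle of g (length 14): (6, 8, -7), (-7, 6, 7), (7, 8, -6), (-6, 4, 9), (9, 14, -1), (-1, 14, 9), (9, 4, -6), (-6, 8, 7), (7, 6, -7), (-7, 8, 6), … (4 more)
cycles coincide ⇒ equivalent

yes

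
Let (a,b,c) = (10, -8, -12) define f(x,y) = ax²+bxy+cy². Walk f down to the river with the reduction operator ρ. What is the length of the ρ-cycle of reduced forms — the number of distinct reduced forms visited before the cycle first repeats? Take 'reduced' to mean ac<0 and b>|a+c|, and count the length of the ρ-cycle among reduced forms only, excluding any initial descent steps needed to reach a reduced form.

D = 544, ⌊√D⌋ = 23
descent: ρ → (-12,8,10)  [lands on river]
river: ρ → (10,12,-10)
river: ρ → (-10,8,12)
river: ρ → (12,16,-6)
river: ρ → (-6,20,6)
river: ρ → (6,16,-12)
ρ-cycle length = 6 (tail of 1 descent step not counted)

6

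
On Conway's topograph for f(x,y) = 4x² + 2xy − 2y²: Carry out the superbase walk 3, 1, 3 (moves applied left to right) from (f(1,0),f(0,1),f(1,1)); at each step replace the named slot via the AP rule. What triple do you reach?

start (4,-2,4) = (f(1,0),f(0,1),f(1,1))
replace slot 3: 2·(4+(-2)) − 4 = 0 → (4,-2,0)
replace slot 1: 2·((-2)+0) − 4 = -8 → (-8,-2,0)
replace slot 3: 2·((-8)+(-2)) − 0 = -20 → (-8,-2,-20)

-8,-2,-20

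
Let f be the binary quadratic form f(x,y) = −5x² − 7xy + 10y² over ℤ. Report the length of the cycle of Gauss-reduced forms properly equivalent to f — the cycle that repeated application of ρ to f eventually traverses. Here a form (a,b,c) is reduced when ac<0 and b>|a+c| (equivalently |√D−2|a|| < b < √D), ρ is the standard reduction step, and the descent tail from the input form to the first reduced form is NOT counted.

D = 249, ⌊√D⌋ = 15
descent: ρ → (10,7,-5)  [lands on river]
river: ρ → (-5,13,4)
river: ρ → (4,11,-8)
river: ρ → (-8,5,7)
river: ρ → (7,9,-6)
river: ρ → (-6,15,1)
river: ρ → (1,15,-6)
river: ρ → (-6,9,7)
river: ρ → (7,5,-8)
river: ρ → (-8,11,4)
river: ρ → (4,13,-5)
river: ρ → (-5,7,10)
river: ρ → (10,13,-2)
river: ρ → (-2,15,3)
river: ρ → (3,15,-2)
river: ρ → (-2,13,10)
ρ-cycle length = 16 (tail of 1 descent step not counted)

16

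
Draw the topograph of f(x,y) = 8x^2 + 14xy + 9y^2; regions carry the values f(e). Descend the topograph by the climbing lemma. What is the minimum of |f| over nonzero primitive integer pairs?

translate: b→-2 (≡14 mod 16), so (8,14,9)→(8,-2,3)
flip: (8,-2,3)→(3,2,8)
reduced (well bottom): (3,2,8) with a≤c, −a<b≤a
well minimum = a = 3

3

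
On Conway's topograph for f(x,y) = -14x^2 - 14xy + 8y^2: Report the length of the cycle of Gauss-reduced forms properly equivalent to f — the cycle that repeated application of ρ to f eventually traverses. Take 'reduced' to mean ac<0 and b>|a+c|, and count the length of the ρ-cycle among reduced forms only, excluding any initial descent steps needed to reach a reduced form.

D = 644, ⌊√D⌋ = 25
descent: ρ → (8,14,-14)  [lands on river]
river: ρ → (-14,14,8)
river: ρ → (8,18,-10)
river: ρ → (-10,22,4)
river: ρ → (4,18,-20)
river: ρ → (-20,22,2)
river: ρ → (2,22,-20)
river: ρ → (-20,18,4)
river: ρ → (4,22,-10)
river: ρ → (-10,18,8)
ρ-cycle length = 10 (tail of 1 descent step not counted)

10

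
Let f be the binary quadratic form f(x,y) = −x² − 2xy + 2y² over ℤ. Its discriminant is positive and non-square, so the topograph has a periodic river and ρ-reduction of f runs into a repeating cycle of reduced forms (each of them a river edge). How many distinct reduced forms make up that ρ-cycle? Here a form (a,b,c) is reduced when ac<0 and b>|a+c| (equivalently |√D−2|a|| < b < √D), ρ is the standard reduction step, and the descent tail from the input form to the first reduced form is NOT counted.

D = 12, ⌊√D⌋ = 3
descent: ρ → (2,2,-1)  [lands on river]
river: ρ → (-1,2,2)
ρ-cycle length = 2 (tail of 1 descent step not counted)

2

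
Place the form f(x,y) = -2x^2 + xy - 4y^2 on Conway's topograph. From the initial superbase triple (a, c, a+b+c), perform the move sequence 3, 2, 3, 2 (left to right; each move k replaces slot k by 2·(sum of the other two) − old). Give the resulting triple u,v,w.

start (-2,-4,-5) = (f(1,0),f(0,1),f(1,1))
replace slot 3: 2·((-2)+(-4)) − (-5) = -7 → (-2,-4,-7)
replace slot 2: 2·((-2)+(-7)) − (-4) = -14 → (-2,-14,-7)
replace slot 3: 2·((-2)+(-14)) − (-7) = -25 → (-2,-14,-25)
replace slot 2: 2·((-2)+(-25)) − (-14) = -40 → (-2,-40,-25)

-2,-40,-25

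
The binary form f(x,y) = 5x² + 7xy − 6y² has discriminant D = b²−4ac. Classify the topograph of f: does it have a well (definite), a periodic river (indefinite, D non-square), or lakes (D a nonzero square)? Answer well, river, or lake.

D = b²−4ac = 7² − 4·5·(-6) = 169
D = 13² is a perfect square ⇒ form factors over ℤ ⇒ lakes

lake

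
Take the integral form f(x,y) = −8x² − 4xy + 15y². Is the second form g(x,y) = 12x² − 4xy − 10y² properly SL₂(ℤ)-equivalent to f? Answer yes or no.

D₁ = 496, D₂ = 496
river cycle of f (length 16): (-8, 12, 11), (11, 10, -9), (-9, 8, 12), (12, 16, -5), (-5, 14, 15), (15, 16, -4), (-4, 16, 15), (15, 14, -5), (-5, 16, 12), (12, 8, -9), … (6 more)
river cycle of g (length 8): (-10, 4, 12), (12, 20, -2), (-2, 20, 12), (12, 4, -10), (-10, 16, 6), (6, 20, -4), (-4, 20, 6), (6, 16, -10)
cycles differ ⇒ inequivalent

no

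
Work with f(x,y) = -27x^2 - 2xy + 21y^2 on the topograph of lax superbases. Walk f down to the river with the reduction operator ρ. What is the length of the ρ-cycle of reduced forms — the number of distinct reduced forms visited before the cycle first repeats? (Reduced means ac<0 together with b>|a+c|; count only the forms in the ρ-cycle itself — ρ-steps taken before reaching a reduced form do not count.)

D = 2272, ⌊√D⌋ = 47
descent: ρ → (21,44,-4)  [lands on river]
river: ρ → (-4,44,21)
river: ρ → (21,40,-8)
river: ρ → (-8,40,21)
ρ-cycle length = 4 (tail of 1 descent step not counted)

4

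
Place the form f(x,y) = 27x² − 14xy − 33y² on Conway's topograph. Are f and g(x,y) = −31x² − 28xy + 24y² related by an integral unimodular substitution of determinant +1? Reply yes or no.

D₁ = 3760, D₂ = 3760
river cycle of f (length 8): (-33, 14, 27), (27, 40, -20), (-20, 40, 27), (27, 14, -33), (-33, 52, 8), (8, 60, -5), (-5, 60, 8), (8, 52, -33)
river cycle of g (length 10): (24, 28, -31), (-31, 34, 21), (21, 50, -15), (-15, 40, 36), (36, 32, -19), (-19, 44, 24), (24, 52, -11), (-11, 58, 9), (9, 50, -35), (-35, 20, 24)
cycles differ ⇒ inequivalent

no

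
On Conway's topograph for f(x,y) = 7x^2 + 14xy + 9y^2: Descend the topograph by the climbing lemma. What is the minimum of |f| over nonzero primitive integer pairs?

translate: b→0 (≡14 mod 14), so (7,14,9)→(7,0,2)
flip: (7,0,2)→(2,0,7)
reduced (well bottom): (2,0,7) with a≤c, −a<b≤a
well minimum = a = 2

2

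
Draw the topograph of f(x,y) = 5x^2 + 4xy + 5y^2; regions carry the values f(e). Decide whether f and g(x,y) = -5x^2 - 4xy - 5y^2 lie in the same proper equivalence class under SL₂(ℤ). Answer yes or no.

D₁ = -84, D₂ = -84
f: reduced (well bottom): (5,4,5) with a≤c, −a<b≤a
g is negative-definite; reduce −g:
−g: reduced (well bottom): (5,4,5) with a≤c, −a<b≤a
flip sign back: reduced form of g is (-5,-4,-5)
reduced forms (5, 4, 5) vs (-5, -4, -5) ⇒ inequivalent

no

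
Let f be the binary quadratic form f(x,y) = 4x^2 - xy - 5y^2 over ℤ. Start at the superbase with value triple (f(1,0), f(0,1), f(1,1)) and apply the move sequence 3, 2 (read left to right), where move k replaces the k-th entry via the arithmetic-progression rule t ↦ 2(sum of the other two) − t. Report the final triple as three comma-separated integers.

start (4,-5,-2) = (f(1,0),f(0,1),f(1,1))
replace slot 3: 2·(4+(-5)) − (-2) = 0 → (4,-5,0)
replace slot 2: 2·(4+0) − (-5) = 13 → (4,13,0)

4,13,0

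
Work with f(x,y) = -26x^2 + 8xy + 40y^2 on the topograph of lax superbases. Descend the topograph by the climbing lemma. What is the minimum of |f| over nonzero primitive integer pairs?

descent: ρ → (40,-8,-26)
descent: ρ → (-26,60,6)  [lands on river]
river: ρ → (6,60,-26)
river: ρ → (-26,44,22)
river: ρ → (22,44,-26)
closes: descent 2, river 4
min |a| on river = 6

6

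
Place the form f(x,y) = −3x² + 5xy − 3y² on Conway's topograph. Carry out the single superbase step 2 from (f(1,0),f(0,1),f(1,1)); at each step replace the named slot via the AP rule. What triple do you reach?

start (-3,-3,-1) = (f(1,0),f(0,1),f(1,1))
replace slot 2: 2·((-3)+(-1)) − (-3) = -5 → (-3,-5,-1)

-3,-5,-1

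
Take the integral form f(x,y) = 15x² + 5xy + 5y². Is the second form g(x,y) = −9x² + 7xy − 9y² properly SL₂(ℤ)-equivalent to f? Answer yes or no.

D₁ = -275, D₂ = -275
f: flip: (15,5,5)→(5,-5,15)
f: translate: b→5 (≡-5 mod 10), so (5,-5,15)→(5,5,15)
f: reduced (well bottom): (5,5,15) with a≤c, −a<b≤a
g is negative-definite; reduce −g:
−g: flip: (9,-7,9)→(9,7,9)
−g: reduced (well bottom): (9,7,9) with a≤c, −a<b≤a
flip sign back: reduced form of g is (-9,-7,-9)
reduced forms (5, 5, 15) vs (-9, -7, -9) ⇒ inequivalent

no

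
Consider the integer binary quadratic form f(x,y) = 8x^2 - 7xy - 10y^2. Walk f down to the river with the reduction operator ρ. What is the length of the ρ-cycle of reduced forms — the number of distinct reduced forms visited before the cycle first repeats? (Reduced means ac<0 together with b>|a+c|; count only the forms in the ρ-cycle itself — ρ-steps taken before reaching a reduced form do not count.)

D = 369, ⌊√D⌋ = 19
descent: ρ → (-10,7,8)  [lands on river]
river: ρ → (8,9,-9)
river: ρ → (-9,9,8)
river: ρ → (8,7,-10)
river: ρ → (-10,13,5)
river: ρ → (5,17,-4)
river: ρ → (-4,15,9)
river: ρ → (9,3,-10)
river: ρ → (-10,17,2)
river: ρ → (2,19,-1)
river: ρ → (-1,19,2)
river: ρ → (2,17,-10)
river: ρ → (-10,3,9)
river: ρ → (9,15,-4)
river: ρ → (-4,17,5)
river: ρ → (5,13,-10)
ρ-cycle length = 16 (tail of 1 descent step not counted)

16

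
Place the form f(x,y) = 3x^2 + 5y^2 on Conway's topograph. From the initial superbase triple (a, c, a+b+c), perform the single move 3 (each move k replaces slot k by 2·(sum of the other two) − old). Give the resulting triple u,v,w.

start (3,5,8) = (f(1,0),f(0,1),f(1,1))
replace slot 3: 2·(3+5) − 8 = 8 → (3,5,8)

3,5,8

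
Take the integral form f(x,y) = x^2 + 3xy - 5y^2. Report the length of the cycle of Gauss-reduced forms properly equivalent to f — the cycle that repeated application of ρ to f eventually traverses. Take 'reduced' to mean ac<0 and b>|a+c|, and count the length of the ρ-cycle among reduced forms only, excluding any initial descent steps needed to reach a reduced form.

D = 29, ⌊√D⌋ = 5
descent: ρ → (-5,-3,1)
descent: ρ → (1,5,-1)  [lands on river]
river: ρ → (-1,5,1)
ρ-cycle length = 2 (tail of 2 descent steps not counted)

2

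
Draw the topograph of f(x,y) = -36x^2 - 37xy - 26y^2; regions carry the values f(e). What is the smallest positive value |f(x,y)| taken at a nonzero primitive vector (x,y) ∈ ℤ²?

translate: b→-35 (≡37 mod 72), so (36,37,26)→(36,-35,25)
flip: (36,-35,25)→(25,35,36)
translate: b→-15 (≡35 mod 50), so (25,35,36)→(25,-15,26)
reduced (well bottom): (25,-15,26) with a≤c, −a<b≤a
well minimum |f| = |-25| = 25 (negative-definite)

25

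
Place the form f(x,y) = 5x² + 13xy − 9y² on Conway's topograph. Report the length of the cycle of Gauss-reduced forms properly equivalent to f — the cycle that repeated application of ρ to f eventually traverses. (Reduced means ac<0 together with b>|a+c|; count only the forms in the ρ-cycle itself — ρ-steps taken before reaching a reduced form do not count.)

D = 349, ⌊√D⌋ = 18
river: ρ → (-9,5,9)
river: ρ → (9,13,-5)
river: ρ → (-5,17,3)
river: ρ → (3,13,-15)
river: ρ → (-15,17,1)
river: ρ → (1,17,-15)
river: ρ → (-15,13,3)
river: ρ → (3,17,-5)
river: ρ → (-5,13,9)
river: ρ → (9,5,-9)
river: ρ → (-9,13,5)
river: ρ → (5,17,-3)
river: ρ → (-3,13,15)
river: ρ → (15,17,-1)
river: ρ → (-1,17,15)
river: ρ → (15,13,-3)
river: ρ → (-3,17,5)
river: ρ → (5,13,-9)
ρ-cycle length = 18 (tail of 0 descent steps not counted)

18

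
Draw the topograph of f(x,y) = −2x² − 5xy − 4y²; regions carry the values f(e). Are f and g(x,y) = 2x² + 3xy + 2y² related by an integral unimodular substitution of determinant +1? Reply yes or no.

D₁ = -7, D₂ = -7
f is negative-definite; reduce −f:
−f: translate: b→1 (≡5 mod 4), so (2,5,4)→(2,1,1)
−f: flip: (2,1,1)→(1,-1,2)
−f: translate: b→1 (≡-1 mod 2), so (1,-1,2)→(1,1,2)
−f: reduced (well bottom): (1,1,2) with a≤c, −a<b≤a
flip sign back: reduced form of f is (-1,-1,-2)
g: translate: b→-1 (≡3 mod 4), so (2,3,2)→(2,-1,1)
g: flip: (2,-1,1)→(1,1,2)
g: reduced (well bottom): (1,1,2) with a≤c, −a<b≤a
reduced forms (-1, -1, -2) vs (1, 1, 2) ⇒ inequivalent

no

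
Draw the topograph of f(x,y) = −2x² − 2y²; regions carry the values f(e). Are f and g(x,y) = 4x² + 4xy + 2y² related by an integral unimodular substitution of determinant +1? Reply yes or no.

D₁ = -16, D₂ = -16
f is negative-definite; reduce −f:
−f: reduced (well bottom): (2,0,2) with a≤c, −a<b≤a
flip sign back: reduced form of f is (-2,0,-2)
g: flip: (4,4,2)→(2,-4,4)
g: translate: b→0 (≡-4 mod 4), so (2,-4,4)→(2,0,2)
g: reduced (well bottom): (2,0,2) with a≤c, −a<b≤a
reduced forms (-2, 0, -2) vs (2, 0, 2) ⇒ inequivalent

no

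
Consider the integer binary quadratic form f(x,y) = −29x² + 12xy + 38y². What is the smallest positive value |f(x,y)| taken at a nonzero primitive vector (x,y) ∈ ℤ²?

river: ρ → (38,64,-3)
river: ρ → (-3,62,59)
river: ρ → (59,56,-6)
river: ρ → (-6,64,19)
river: ρ → (19,50,-27)
river: ρ → (-27,58,11)
river: ρ → (11,52,-42)
river: ρ → (-42,32,21)
river: ρ → (21,52,-22)
river: ρ → (-22,36,37)
river: ρ → (37,38,-21)
river: ρ → (-21,46,29)
river: ρ → (29,12,-38)
river: ρ → (-38,64,3)
river: ρ → (3,62,-59)
river: ρ → (-59,56,6)
river: ρ → (6,64,-19)
river: ρ → (-19,50,27)
river: ρ → (27,58,-11)
river: ρ → (-11,52,42)
river: ρ → (42,32,-21)
river: ρ → (-21,52,22)
river: ρ → (22,36,-37)
river: ρ → (-37,38,21)
river: ρ → (21,46,-29)
river: ρ → (-29,12,38)
closes: descent 0, river 26
min |a| on river = 3

3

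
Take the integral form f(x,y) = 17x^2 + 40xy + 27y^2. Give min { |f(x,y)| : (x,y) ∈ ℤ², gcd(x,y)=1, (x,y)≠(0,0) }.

translate: b→6 (≡40 mod 34), so (17,40,27)→(17,6,4)
flip: (17,6,4)→(4,-6,17)
translate: b→2 (≡-6 mod 8), so (4,-6,17)→(4,2,15)
reduced (well bottom): (4,2,15) with a≤c, −a<b≤a
well minimum = a = 4

4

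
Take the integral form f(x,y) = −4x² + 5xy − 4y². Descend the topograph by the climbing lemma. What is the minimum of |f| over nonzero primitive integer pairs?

translate: b→3 (≡-5 mod 8), so (4,-5,4)→(4,3,3)
flip: (4,3,3)→(3,-3,4)
translate: b→3 (≡-3 mod 6), so (3,-3,4)→(3,3,4)
reduced (well bottom): (3,3,4) with a≤c, −a<b≤a
well minimum |f| = |-3| = 3 (negative-definite)

3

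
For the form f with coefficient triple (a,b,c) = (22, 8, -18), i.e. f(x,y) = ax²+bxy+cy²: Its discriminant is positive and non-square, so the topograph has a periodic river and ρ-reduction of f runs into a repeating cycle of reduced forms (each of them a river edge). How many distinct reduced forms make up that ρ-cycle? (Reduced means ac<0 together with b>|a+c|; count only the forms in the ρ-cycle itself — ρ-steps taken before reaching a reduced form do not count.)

D = 1648, ⌊√D⌋ = 40
river: ρ → (-18,28,12)
river: ρ → (12,20,-26)
river: ρ → (-26,32,6)
river: ρ → (6,40,-2)
river: ρ → (-2,40,6)
river: ρ → (6,32,-26)
river: ρ → (-26,20,12)
river: ρ → (12,28,-18)
river: ρ → (-18,8,22)
river: ρ → (22,36,-4)
river: ρ → (-4,36,22)
river: ρ → (22,8,-18)
ρ-cycle length = 12 (tail of 0 descent steps not counted)

12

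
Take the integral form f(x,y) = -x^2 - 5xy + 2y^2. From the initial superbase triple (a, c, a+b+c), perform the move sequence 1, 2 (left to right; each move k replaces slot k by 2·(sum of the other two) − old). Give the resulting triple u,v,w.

start (-1,2,-4) = (f(1,0),f(0,1),f(1,1))
replace slot 1: 2·(2+(-4)) − (-1) = -3 → (-3,2,-4)
replace slot 2: 2·((-3)+(-4)) − 2 = -16 → (-3,-16,-4)

-3,-16,-4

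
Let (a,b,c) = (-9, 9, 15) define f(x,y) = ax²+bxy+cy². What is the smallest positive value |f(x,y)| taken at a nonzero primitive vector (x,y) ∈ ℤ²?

river: ρ → (15,21,-3)
river: ρ → (-3,21,15)
river: ρ → (15,9,-9)
river: ρ → (-9,9,15)
closes: descent 0, river 4
min |a| on river = 3

3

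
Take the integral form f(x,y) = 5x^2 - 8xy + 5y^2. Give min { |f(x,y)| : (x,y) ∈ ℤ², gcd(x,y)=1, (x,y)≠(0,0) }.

translate: b→2 (≡-8 mod 10), so (5,-8,5)→(5,2,2)
flip: (5,2,2)→(2,-2,5)
translate: b→2 (≡-2 mod 4), so (2,-2,5)→(2,2,5)
reduced (well bottom): (2,2,5) with a≤c, −a<b≤a
well minimum = a = 2

2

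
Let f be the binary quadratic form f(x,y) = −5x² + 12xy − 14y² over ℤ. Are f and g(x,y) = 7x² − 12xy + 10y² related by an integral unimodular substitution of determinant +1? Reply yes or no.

D₁ = -136, D₂ = -136
f is negative-definite; reduce −f:
−f: translate: b→-2 (≡-12 mod 10), so (5,-12,14)→(5,-2,7)
−f: reduced (well bottom): (5,-2,7) with a≤c, −a<b≤a
flip sign back: reduced form of f is (-5,2,-7)
g: translate: b→2 (≡-12 mod 14), so (7,-12,10)→(7,2,5)
g: flip: (7,2,5)→(5,-2,7)
g: reduced (well bottom): (5,-2,7) with a≤c, −a<b≤a
reduced forms (-5, 2, -7) vs (5, -2, 7) ⇒ inequivalent

no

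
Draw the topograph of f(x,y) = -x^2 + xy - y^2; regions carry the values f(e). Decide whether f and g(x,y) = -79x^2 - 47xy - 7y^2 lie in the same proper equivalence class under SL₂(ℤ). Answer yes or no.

D₁ = -3, D₂ = -3
f is negative-definite; reduce −f:
−f: translate: b→1 (≡-1 mod 2), so (1,-1,1)→(1,1,1)
−f: reduced (well bottom): (1,1,1) with a≤c, −a<b≤a
flip sign back: reduced form of f is (-1,-1,-1)
g is negative-definite; reduce −g:
−g: flip: (79,47,7)→(7,-47,79)
−g: translate: b→-5 (≡-47 mod 14), so (7,-47,79)→(7,-5,1)
−g: flip: (7,-5,1)→(1,5,7)
−g: translate: b→1 (≡5 mod 2), so (1,5,7)→(1,1,1)
−g: reduced (well bottom): (1,1,1) with a≤c, −a<b≤a
flip sign back: reduced form of g is (-1,-1,-1)
reduced forms (-1, -1, -1) vs (-1, -1, -1) ⇒ equivalent

yes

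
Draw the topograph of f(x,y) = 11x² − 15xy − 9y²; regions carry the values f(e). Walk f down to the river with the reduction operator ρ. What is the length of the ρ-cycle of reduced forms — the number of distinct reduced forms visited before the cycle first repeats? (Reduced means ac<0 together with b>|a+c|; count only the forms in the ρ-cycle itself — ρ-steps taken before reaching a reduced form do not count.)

D = 621, ⌊√D⌋ = 24
descent: ρ → (-9,15,11)  [lands on river]
river: ρ → (11,7,-13)
river: ρ → (-13,19,5)
river: ρ → (5,21,-9)
ρ-cycle length = 4 (tail of 1 descent step not counted)

4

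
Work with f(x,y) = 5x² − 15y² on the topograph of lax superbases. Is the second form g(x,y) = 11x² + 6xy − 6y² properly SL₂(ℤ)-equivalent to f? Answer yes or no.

D₁ = 300, D₂ = 300
river cycle of f (length 2): (5, 10, -10), (-10, 10, 5)
river cycle of g (length 4): (-6, 6, 11), (11, 16, -1), (-1, 16, 11), (11, 6, -6)
cycles differ ⇒ inequivalent

no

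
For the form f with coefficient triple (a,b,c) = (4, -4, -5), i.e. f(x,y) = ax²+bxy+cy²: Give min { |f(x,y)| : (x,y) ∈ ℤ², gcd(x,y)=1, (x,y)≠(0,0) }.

descent: ρ → (-5,4,4)  [lands on river]
river: ρ → (4,4,-5)
river: ρ → (-5,6,3)
river: ρ → (3,6,-5)
closes: descent 1, river 4
min |a| on river = 3

3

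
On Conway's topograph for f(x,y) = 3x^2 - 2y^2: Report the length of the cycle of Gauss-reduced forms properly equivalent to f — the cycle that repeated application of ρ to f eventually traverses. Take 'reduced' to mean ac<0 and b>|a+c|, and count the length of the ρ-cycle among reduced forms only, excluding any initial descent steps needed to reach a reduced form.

D = 24, ⌊√D⌋ = 4
descent: ρ → (-2,4,1)  [lands on river]
river: ρ → (1,4,-2)
ρ-cycle length = 2 (tail of 1 descent step not counted)

2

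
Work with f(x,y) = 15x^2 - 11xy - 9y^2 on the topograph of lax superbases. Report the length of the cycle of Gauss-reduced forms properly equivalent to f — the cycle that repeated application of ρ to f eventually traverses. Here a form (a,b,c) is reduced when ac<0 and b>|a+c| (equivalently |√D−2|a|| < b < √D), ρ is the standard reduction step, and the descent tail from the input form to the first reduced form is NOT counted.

D = 661, ⌊√D⌋ = 25
descent: ρ → (-9,11,15)  [lands on river]
river: ρ → (15,19,-5)
river: ρ → (-5,21,11)
river: ρ → (11,23,-3)
river: ρ → (-3,25,3)
river: ρ → (3,23,-11)
river: ρ → (-11,21,5)
river: ρ → (5,19,-15)
river: ρ → (-15,11,9)
river: ρ → (9,25,-1)
river: ρ → (-1,25,9)
river: ρ → (9,11,-15)
river: ρ → (-15,19,5)
river: ρ → (5,21,-11)
river: ρ → (-11,23,3)
river: ρ → (3,25,-3)
river: ρ → (-3,23,11)
river: ρ → (11,21,-5)
river: ρ → (-5,19,15)
river: ρ → (15,11,-9)
river: ρ → (-9,25,1)
river: ρ → (1,25,-9)
ρ-cycle length = 22 (tail of 1 descent step not counted)

22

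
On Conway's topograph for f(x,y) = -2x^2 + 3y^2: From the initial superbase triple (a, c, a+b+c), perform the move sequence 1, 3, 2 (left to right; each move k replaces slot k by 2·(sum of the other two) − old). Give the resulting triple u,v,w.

start (-2,3,1) = (f(1,0),f(0,1),f(1,1))
replace slot 1: 2·(3+1) − (-2) = 10 → (10,3,1)
replace slot 3: 2·(10+3) − 1 = 25 → (10,3,25)
replace slot 2: 2·(10+25) − 3 = 67 → (10,67,25)

10,67,25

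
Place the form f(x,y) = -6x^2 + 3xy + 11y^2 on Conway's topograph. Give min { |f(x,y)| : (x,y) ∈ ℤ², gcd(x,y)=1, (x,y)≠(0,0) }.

descent: ρ → (11,-3,-6)
descent: ρ → (-6,15,2)  [lands on river]
river: ρ → (2,13,-13)
river: ρ → (-13,13,2)
river: ρ → (2,15,-6)
river: ρ → (-6,9,8)
river: ρ → (8,7,-7)
river: ρ → (-7,7,8)
river: ρ → (8,9,-6)
closes: descent 2, river 8
min |a| on river = 2

2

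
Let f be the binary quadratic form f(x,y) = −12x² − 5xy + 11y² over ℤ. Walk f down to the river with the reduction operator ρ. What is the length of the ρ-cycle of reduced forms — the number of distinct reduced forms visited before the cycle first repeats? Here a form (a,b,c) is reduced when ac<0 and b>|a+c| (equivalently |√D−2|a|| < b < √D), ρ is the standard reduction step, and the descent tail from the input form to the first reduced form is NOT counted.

D = 553, ⌊√D⌋ = 23
descent: ρ → (11,5,-12)  [lands on river]
river: ρ → (-12,19,4)
river: ρ → (4,21,-7)
river: ρ → (-7,21,4)
river: ρ → (4,19,-12)
river: ρ → (-12,5,11)
river: ρ → (11,17,-6)
river: ρ → (-6,19,8)
river: ρ → (8,13,-12)
river: ρ → (-12,11,9)
river: ρ → (9,7,-14)
river: ρ → (-14,21,2)
river: ρ → (2,23,-3)
river: ρ → (-3,19,16)
river: ρ → (16,13,-6)
river: ρ → (-6,23,1)
river: ρ → (1,23,-6)
river: ρ → (-6,13,16)
river: ρ → (16,19,-3)
river: ρ → (-3,23,2)
river: ρ → (2,21,-14)
river: ρ → (-14,7,9)
river: ρ → (9,11,-12)
river: ρ → (-12,13,8)
river: ρ → (8,19,-6)
river: ρ → (-6,17,11)
ρ-cycle length = 26 (tail of 1 descent step not counted)

26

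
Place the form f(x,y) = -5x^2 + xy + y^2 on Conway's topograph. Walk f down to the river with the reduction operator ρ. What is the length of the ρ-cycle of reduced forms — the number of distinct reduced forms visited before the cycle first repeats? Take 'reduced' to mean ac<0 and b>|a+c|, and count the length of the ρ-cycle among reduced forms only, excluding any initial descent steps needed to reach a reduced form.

D = 21, ⌊√D⌋ = 4
descent: ρ → (1,3,-3)  [lands on river]
river: ρ → (-3,3,1)
ρ-cycle length = 2 (tail of 1 descent step not counted)

2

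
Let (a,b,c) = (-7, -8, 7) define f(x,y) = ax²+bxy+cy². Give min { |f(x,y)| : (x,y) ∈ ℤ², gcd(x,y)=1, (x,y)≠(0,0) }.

descent: ρ → (7,8,-7)  [lands on river]
river: ρ → (-7,6,8)
river: ρ → (8,10,-5)
river: ρ → (-5,10,8)
river: ρ → (8,6,-7)
river: ρ → (-7,8,7)
river: ρ → (7,6,-8)
river: ρ → (-8,10,5)
river: ρ → (5,10,-8)
river: ρ → (-8,6,7)
closes: descent 1, river 10
min |a| on river = 5

5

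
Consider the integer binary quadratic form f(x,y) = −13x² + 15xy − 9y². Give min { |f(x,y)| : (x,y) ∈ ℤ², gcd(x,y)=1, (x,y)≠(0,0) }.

translate: b→11 (≡-15 mod 26), so (13,-15,9)→(13,11,7)
flip: (13,11,7)→(7,-11,13)
translate: b→3 (≡-11 mod 14), so (7,-11,13)→(7,3,9)
reduced (well bottom): (7,3,9) with a≤c, −a<b≤a
well minimum |f| = |-7| = 7 (negative-definite)

7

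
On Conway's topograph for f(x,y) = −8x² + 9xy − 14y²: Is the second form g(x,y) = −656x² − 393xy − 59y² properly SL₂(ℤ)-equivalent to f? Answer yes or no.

D₁ = -367, D₂ = -367
f is negative-definite; reduce −f:
−f: translate: b→7 (≡-9 mod 16), so (8,-9,14)→(8,7,13)
−f: reduced (well bottom): (8,7,13) with a≤c, −a<b≤a
flip sign back: reduced form of f is (-8,-7,-13)
g is negative-definite; reduce −g:
−g: flip: (656,393,59)→(59,-393,656)
−g: translate: b→-39 (≡-393 mod 118), so (59,-393,656)→(59,-39,8)
−g: flip: (59,-39,8)→(8,39,59)
−g: translate: b→7 (≡39 mod 16), so (8,39,59)→(8,7,13)
−g: reduced (well bottom): (8,7,13) with a≤c, −a<b≤a
flip sign back: reduced form of g is (-8,-7,-13)
reduced forms (-8, -7, -13) vs (-8, -7, -13) ⇒ equivalent

yes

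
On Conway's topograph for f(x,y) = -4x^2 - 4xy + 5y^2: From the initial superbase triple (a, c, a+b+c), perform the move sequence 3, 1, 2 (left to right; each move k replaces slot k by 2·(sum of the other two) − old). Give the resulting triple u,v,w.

start (-4,5,-3) = (f(1,0),f(0,1),f(1,1))
replace slot 3: 2·((-4)+5) − (-3) = 5 → (-4,5,5)
replace slot 1: 2·(5+5) − (-4) = 24 → (24,5,5)
replace slot 2: 2·(24+5) − 5 = 53 → (24,53,5)

24,53,5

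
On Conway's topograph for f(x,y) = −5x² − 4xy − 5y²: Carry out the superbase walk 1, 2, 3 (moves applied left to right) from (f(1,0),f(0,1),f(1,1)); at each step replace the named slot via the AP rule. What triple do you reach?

start (-5,-5,-14) = (f(1,0),f(0,1),f(1,1))
replace slot 1: 2·((-5)+(-14)) − (-5) = -33 → (-33,-5,-14)
replace slot 2: 2·((-33)+(-14)) − (-5) = -89 → (-33,-89,-14)
replace slot 3: 2·((-33)+(-89)) − (-14) = -230 → (-33,-89,-230)

-33,-89,-230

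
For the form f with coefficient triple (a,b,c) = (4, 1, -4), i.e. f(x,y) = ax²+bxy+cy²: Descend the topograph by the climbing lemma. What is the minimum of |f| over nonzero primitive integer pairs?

river: ρ → (-4,7,1)
river: ρ → (1,7,-4)
river: ρ → (-4,1,4)
river: ρ → (4,7,-1)
river: ρ → (-1,7,4)
river: ρ → (4,1,-4)
closes: descent 0, river 6
min |a| on river = 1

1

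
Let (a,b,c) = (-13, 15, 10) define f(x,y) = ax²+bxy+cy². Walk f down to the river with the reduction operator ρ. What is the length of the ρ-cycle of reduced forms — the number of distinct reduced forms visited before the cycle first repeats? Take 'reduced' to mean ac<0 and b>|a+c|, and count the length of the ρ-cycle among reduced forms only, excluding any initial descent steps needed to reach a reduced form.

D = 745, ⌊√D⌋ = 27
river: ρ → (10,25,-3)
river: ρ → (-3,23,18)
river: ρ → (18,13,-8)
river: ρ → (-8,19,12)
river: ρ → (12,5,-15)
river: ρ → (-15,25,2)
river: ρ → (2,27,-2)
river: ρ → (-2,25,15)
river: ρ → (15,5,-12)
river: ρ → (-12,19,8)
river: ρ → (8,13,-18)
river: ρ → (-18,23,3)
river: ρ → (3,25,-10)
river: ρ → (-10,15,13)
river: ρ → (13,11,-12)
river: ρ → (-12,13,12)
river: ρ → (12,11,-13)
river: ρ → (-13,15,10)
ρ-cycle length = 18 (tail of 0 descent steps not counted)

18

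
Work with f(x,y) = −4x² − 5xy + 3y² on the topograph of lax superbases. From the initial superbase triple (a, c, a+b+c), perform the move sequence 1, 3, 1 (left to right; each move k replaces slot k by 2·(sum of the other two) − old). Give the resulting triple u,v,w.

start (-4,3,-6) = (f(1,0),f(0,1),f(1,1))
replace slot 1: 2·(3+(-6)) − (-4) = -2 → (-2,3,-6)
replace slot 3: 2·((-2)+3) − (-6) = 8 → (-2,3,8)
replace slot 1: 2·(3+8) − (-2) = 24 → (24,3,8)

24,3,8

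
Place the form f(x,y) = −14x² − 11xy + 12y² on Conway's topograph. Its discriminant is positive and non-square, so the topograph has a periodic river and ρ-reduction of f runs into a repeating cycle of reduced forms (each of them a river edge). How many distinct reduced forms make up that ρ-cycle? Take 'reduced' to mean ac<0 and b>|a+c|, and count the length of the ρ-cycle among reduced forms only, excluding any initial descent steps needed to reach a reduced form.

D = 793, ⌊√D⌋ = 28
descent: ρ → (12,11,-14)  [lands on river]
river: ρ → (-14,17,9)
river: ρ → (9,19,-12)
river: ρ → (-12,5,16)
river: ρ → (16,27,-1)
river: ρ → (-1,27,16)
river: ρ → (16,5,-12)
river: ρ → (-12,19,9)
river: ρ → (9,17,-14)
river: ρ → (-14,11,12)
river: ρ → (12,13,-13)
river: ρ → (-13,13,12)
ρ-cycle length = 12 (tail of 1 descent step not counted)

12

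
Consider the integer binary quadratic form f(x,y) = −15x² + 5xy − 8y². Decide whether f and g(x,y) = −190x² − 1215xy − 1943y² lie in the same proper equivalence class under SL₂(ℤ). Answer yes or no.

D₁ = -455, D₂ = -455
f is negative-definite; reduce −f:
−f: flip: (15,-5,8)→(8,5,15)
−f: reduced (well bottom): (8,5,15) with a≤c, −a<b≤a
flip sign back: reduced form of f is (-8,-5,-15)
g is negative-definite; reduce −g:
−g: translate: b→75 (≡1215 mod 380), so (190,1215,1943)→(190,75,8)
−g: flip: (190,75,8)→(8,-75,190)
−g: translate: b→5 (≡-75 mod 16), so (8,-75,190)→(8,5,15)
−g: reduced (well bottom): (8,5,15) with a≤c, −a<b≤a
flip sign back: reduced form of g is (-8,-5,-15)
reduced forms (-8, -5, -15) vs (-8, -5, -15) ⇒ equivalent

yes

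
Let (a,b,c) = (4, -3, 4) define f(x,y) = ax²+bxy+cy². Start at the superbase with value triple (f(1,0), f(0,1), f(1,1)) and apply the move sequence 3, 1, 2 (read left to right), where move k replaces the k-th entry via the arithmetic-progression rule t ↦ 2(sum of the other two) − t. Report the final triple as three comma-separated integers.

start (4,4,5) = (f(1,0),f(0,1),f(1,1))
replace slot 3: 2·(4+4) − 5 = 11 → (4,4,11)
replace slot 1: 2·(4+11) − 4 = 26 → (26,4,11)
replace slot 2: 2·(26+11) − 4 = 70 → (26,70,11)

26,70,11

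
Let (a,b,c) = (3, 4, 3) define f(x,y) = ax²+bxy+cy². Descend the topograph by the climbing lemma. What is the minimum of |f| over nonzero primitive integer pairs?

translate: b→-2 (≡4 mod 6), so (3,4,3)→(3,-2,2)
flip: (3,-2,2)→(2,2,3)
reduced (well bottom): (2,2,3) with a≤c, −a<b≤a
well minimum = a = 2

2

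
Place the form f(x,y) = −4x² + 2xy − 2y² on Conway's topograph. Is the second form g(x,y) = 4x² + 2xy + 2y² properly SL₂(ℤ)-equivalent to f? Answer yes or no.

D₁ = -28, D₂ = -28
f is negative-definite; reduce −f:
−f: flip: (4,-2,2)→(2,2,4)
−f: reduced (well bottom): (2,2,4) with a≤c, −a<b≤a
flip sign back: reduced form of f is (-2,-2,-4)
g: flip: (4,2,2)→(2,-2,4)
g: translate: b→2 (≡-2 mod 4), so (2,-2,4)→(2,2,4)
g: reduced (well bottom): (2,2,4) with a≤c, −a<b≤a
reduced forms (-2, -2, -4) vs (2, 2, 4) ⇒ inequivalent

no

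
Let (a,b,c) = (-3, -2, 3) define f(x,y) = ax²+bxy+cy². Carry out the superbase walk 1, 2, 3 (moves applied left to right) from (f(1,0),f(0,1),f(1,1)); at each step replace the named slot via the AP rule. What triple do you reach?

start (-3,3,-2) = (f(1,0),f(0,1),f(1,1))
replace slot 1: 2·(3+(-2)) − (-3) = 5 → (5,3,-2)
replace slot 2: 2·(5+(-2)) − 3 = 3 → (5,3,-2)
replace slot 3: 2·(5+3) − (-2) = 18 → (5,3,18)

5,3,18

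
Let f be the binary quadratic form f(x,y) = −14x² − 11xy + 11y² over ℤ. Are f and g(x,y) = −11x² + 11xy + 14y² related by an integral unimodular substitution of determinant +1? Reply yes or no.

D₁ = 737, D₂ = 737
river cycle of f (length 18): (11, 11, -14), (-14, 17, 8), (8, 15, -16), (-16, 17, 7), (7, 25, -4), (-4, 23, 13), (13, 3, -14), (-14, 25, 2), (2, 27, -1), (-1, 27, 2), … (8 more)
river cycle of g (length 18): (14, 17, -8), (-8, 15, 16), (16, 17, -7), (-7, 25, 4), (4, 23, -13), (-13, 3, 14), (14, 25, -2), (-2, 27, 1), (1, 27, -2), (-2, 25, 14), … (8 more)
cycles differ ⇒ inequivalent

no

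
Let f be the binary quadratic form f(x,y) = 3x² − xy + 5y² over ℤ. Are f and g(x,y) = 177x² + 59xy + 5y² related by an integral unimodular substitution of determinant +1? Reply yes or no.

D₁ = -59, D₂ = -59
f: reduced (well bottom): (3,-1,5) with a≤c, −a<b≤a
g: flip: (177,59,5)→(5,-59,177)
g: translate: b→1 (≡-59 mod 10), so (5,-59,177)→(5,1,3)
g: flip: (5,1,3)→(3,-1,5)
g: reduced (well bottom): (3,-1,5) with a≤c, −a<b≤a
reduced forms (3, -1, 5) vs (3, -1, 5) ⇒ equivalent

yes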